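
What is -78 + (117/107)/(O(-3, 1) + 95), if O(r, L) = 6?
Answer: -842829/10807 ≈ -77.989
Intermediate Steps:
-78 + (117/107)/(O(-3, 1) + 95) = -78 + (117/107)/(6 + 95) = -78 + (117*(1/107))/101 = -78 + (117/107)*(1/101) = -78 + 117/10807 = -842829/10807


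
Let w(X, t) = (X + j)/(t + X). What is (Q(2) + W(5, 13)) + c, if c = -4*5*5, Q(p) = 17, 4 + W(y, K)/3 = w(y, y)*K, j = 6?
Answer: -521/10 ≈ -52.100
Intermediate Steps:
w(X, t) = (6 + X)/(X + t) (w(X, t) = (X + 6)/(t + X) = (6 + X)/(X + t))
W(y, K) = -12 + 3*K*(6 + y)/(2*y) (W(y, K) = -12 + 3*(((6 + y)/(y + y))*K) = -12 + 3*(((6 + y)/((2*y)))*K) = -12 + 3*(((1/(2*y))*(6 + y))*K) = -12 + 3*(((6 + y)/(2*y))*K) = -12 + 3*(K*(6 + y)/(2*y)) = -12 + 3*K*(6 + y)/(2*y))
c = -100 (c = -20*5 = -100)
(Q(2) + W(5, 13)) + c = (17 + (-12 + (3/2)*13 + 9*13/5)) - 100 = (17 + (-12 + 39/2 + 9*13*(⅕))) - 100 = (17 + (-12 + 39/2 + 117/5)) - 100 = (17 + 309/10) - 100 = 479/10 - 100 = -521/10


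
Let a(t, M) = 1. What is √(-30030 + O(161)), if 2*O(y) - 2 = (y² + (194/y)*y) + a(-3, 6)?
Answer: I*√16971 ≈ 130.27*I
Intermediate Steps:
O(y) = 197/2 + y²/2 (O(y) = 1 + ((y² + (194/y)*y) + 1)/2 = 1 + ((y² + 194) + 1)/2 = 1 + ((194 + y²) + 1)/2 = 1 + (195 + y²)/2 = 1 + (195/2 + y²/2) = 197/2 + y²/2)
√(-30030 + O(161)) = √(-30030 + (197/2 + (½)*161²)) = √(-30030 + (197/2 + (½)*25921)) = √(-30030 + (197/2 + 25921/2)) = √(-30030 + 13059) = √(-16971) = I*√16971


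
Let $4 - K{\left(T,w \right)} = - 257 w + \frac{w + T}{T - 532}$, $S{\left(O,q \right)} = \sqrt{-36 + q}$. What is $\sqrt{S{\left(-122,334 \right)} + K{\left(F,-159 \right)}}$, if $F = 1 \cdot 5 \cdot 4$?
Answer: $\frac{\sqrt{-41839894 + 1024 \sqrt{298}}}{32} \approx 202.09 i$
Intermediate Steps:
$F = 20$ ($F = 5 \cdot 4 = 20$)
$K{\left(T,w \right)} = 4 + 257 w - \frac{T + w}{-532 + T}$ ($K{\left(T,w \right)} = 4 - \left(- 257 w + \frac{w + T}{T - 532}\right) = 4 - \left(- 257 w + \frac{T + w}{-532 + T}\right) = 4 + \left(257 w - \frac{T + w}{-532 + T}\right) = 4 + 257 w - \frac{T + w}{-532 + T}$)
$\sqrt{S{\left(-122,334 \right)} + K{\left(F,-159 \right)}} = \sqrt{\sqrt{-36 + 334} + \frac{-2128 - -21739275 + 3 \cdot 20 + 257 \cdot 20 \left(-159\right)}{-532 + 20}} = \sqrt{\sqrt{298} + \frac{-2128 + 21739275 + 60 - 817260}{-512}} = \sqrt{\sqrt{298} - \frac{20919947}{512}} = \sqrt{- \frac{20919947}{512} + \sqrt{298}}$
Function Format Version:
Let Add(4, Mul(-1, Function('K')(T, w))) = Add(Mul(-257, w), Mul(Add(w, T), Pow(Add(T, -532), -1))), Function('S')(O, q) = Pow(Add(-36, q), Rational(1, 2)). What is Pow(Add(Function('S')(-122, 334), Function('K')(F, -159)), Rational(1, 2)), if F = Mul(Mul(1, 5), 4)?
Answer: Mul(Rational(1, 32), Pow(Add(-41839894, Mul(1024, Pow(298, Rational(1, 2)))), Rational(1, 2))) ≈ Mul(202.09, I)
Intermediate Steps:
F = 20 (F = Mul(5, 4) = 20)
Function('K')(T, w) = Add(4, Mul(257, w), Mul(-1, Pow(Add(-532, T), -1), Add(T, w))) (Function('K')(T, w) = Add(4, Mul(-1, Add(Mul(-257, w), Mul(Add(w, T), Pow(Add(T, -532), -1))))) = Add(4, Mul(-1, Add(Mul(-257, w), Mul(Add(T, w), Pow(Add(-532, T), -1))))) = Add(4, Mul(-1, Add(Mul(-257, w), Mul(Pow(Add(-532, T), -1), Add(T, w))))) = Add(4, Add(Mul(257, w), Mul(-1, Pow(Add(-532, T), -1), Add(T, w)))) = Add(4, Mul(257, w), Mul(-1, Pow(Add(-532, T), -1), Add(T, w))))
Pow(Add(Function('S')(-122, 334), Function('K')(F, -159)), Rational(1, 2)) = Pow(Add(Pow(Add(-36, 334), Rational(1, 2)), Mul(Pow(Add(-532, 20), -1), Add(-2128, Mul(-136725, -159), Mul(3, 20), Mul(257, 20, -159)))), Rational(1, 2)) = Pow(Add(Pow(298, Rational(1, 2)), Mul(Pow(-512, -1), Add(-2128, 21739275, 60, -817260))), Rational(1, 2)) = Pow(Add(Pow(298, Rational(1, 2)), Mul(Rational(-1, 512), 20919947)), Rational(1, 2)) = Pow(Add(Pow(298, Rational(1, 2)), Rational(-20919947, 512)), Rational(1, 2)) = Pow(Add(Rational(-20919947, 512), Pow(298, Rational(1, 2))), Rational(1, 2))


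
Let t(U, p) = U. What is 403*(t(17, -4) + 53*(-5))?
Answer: -99944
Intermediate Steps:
403*(t(17, -4) + 53*(-5)) = 403*(17 + 53*(-5)) = 403*(17 - 265) = 403*(-248) = -99944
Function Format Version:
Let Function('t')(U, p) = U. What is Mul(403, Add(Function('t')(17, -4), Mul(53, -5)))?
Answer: -99944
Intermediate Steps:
Mul(403, Add(Function('t')(17, -4), Mul(53, -5))) = Mul(403, Add(17, Mul(53, -5))) = Mul(403, Add(17, -265)) = Mul(403, -248) = -99944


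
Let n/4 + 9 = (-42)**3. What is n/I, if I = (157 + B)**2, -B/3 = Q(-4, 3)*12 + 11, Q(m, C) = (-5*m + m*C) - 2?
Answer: -74097/2116 ≈ -35.017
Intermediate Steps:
Q(m, C) = -2 - 5*m + C*m (Q(m, C) = (-5*m + C*m) - 2 = -2 - 5*m + C*m)
B = -249 (B = -3*((-2 - 5*(-4) + 3*(-4))*12 + 11) = -3*((-2 + 20 - 12)*12 + 11) = -3*(6*12 + 11) = -3*(72 + 11) = -3*83 = -249)
n = -296388 (n = -36 + 4*(-42)**3 = -36 + 4*(-74088) = -36 - 296352 = -296388)
I = 8464 (I = (157 - 249)**2 = (-92)**2 = 8464)
n/I = -296388/8464 = -296388*1/8464 = -74097/2116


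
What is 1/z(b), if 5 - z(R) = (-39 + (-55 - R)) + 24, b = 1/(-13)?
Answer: 13/974 ≈ 0.013347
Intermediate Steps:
b = -1/13 ≈ -0.076923
z(R) = 75 + R (z(R) = 5 - ((-39 + (-55 - R)) + 24) = 5 - ((-94 - R) + 24) = 5 - (-70 - R) = 5 + (70 + R) = 75 + R)
1/z(b) = 1/(75 - 1/13) = 1/(974/13) = 13/974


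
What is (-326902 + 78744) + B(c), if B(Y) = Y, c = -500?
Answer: -248658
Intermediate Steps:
(-326902 + 78744) + B(c) = (-326902 + 78744) - 500 = -248158 - 500 = -248658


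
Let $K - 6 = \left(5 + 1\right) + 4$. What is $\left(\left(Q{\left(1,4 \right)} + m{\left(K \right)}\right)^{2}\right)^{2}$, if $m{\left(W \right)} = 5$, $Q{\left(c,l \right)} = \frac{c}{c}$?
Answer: $1296$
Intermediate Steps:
$Q{\left(c,l \right)} = 1$
$K = 16$ ($K = 6 + \left(\left(5 + 1\right) + 4\right) = 6 + \left(6 + 4\right) = 6 + 10 = 16$)
$\left(\left(Q{\left(1,4 \right)} + m{\left(K \right)}\right)^{2}\right)^{2} = \left(\left(1 + 5\right)^{2}\right)^{2} = \left(6^{2}\right)^{2} = 36^{2} = 1296$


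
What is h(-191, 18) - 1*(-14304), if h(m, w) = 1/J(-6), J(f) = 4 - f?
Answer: 143041/10 ≈ 14304.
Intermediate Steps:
h(m, w) = ⅒ (h(m, w) = 1/(4 - 1*(-6)) = 1/(4 + 6) = 1/10 = ⅒)
h(-191, 18) - 1*(-14304) = ⅒ - 1*(-14304) = ⅒ + 14304 = 143041/10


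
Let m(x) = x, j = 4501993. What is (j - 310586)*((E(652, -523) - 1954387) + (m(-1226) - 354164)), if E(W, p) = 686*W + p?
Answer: -7808708600396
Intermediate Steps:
E(W, p) = p + 686*W
(j - 310586)*((E(652, -523) - 1954387) + (m(-1226) - 354164)) = (4501993 - 310586)*(((-523 + 686*652) - 1954387) + (-1226 - 354164)) = 4191407*(((-523 + 447272) - 1954387) - 355390) = 4191407*((446749 - 1954387) - 355390) = 4191407*(-1507638 - 355390) = 4191407*(-1863028) = -7808708600396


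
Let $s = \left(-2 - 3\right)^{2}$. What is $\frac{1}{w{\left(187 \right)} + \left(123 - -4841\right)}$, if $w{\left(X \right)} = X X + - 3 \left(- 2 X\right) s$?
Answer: $\frac{1}{67983} \approx 1.471 \cdot 10^{-5}$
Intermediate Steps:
$s = 25$ ($s = \left(-5\right)^{2} = 25$)
$w{\left(X \right)} = X^{2} + 150 X$ ($w{\left(X \right)} = X X + - 3 \left(- 2 X\right) 25 = X^{2} + 6 X 25 = X^{2} + 150 X$)
$\frac{1}{w{\left(187 \right)} + \left(123 - -4841\right)} = \frac{1}{187 \left(150 + 187\right) + \left(123 - -4841\right)} = \frac{1}{187 \cdot 337 + \left(123 + 4841\right)} = \frac{1}{63019 + 4964} = \frac{1}{67983}$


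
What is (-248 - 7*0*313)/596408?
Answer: -31/74551 ≈ -0.00041582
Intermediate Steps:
(-248 - 7*0*313)/596408 = (-248 + 0*313)*(1/596408) = (-248 + 0)*(1/596408) = -248*1/596408 = -31/74551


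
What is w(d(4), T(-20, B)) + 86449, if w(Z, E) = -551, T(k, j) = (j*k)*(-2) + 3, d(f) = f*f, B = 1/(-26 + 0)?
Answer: 85898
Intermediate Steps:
B = -1/26 (B = 1/(-26) = -1/26 ≈ -0.038462)
d(f) = f**2
T(k, j) = 3 - 2*j*k (T(k, j) = -2*j*k + 3 = 3 - 2*j*k)
w(d(4), T(-20, B)) + 86449 = -551 + 86449 = 85898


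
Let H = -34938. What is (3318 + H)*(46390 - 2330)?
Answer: -1393177200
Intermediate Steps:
(3318 + H)*(46390 - 2330) = (3318 - 34938)*(46390 - 2330) = -31620*44060 = -1393177200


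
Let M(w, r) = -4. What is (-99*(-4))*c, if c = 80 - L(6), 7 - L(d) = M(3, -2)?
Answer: 27324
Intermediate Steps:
L(d) = 11 (L(d) = 7 - 1*(-4) = 7 + 4 = 11)
c = 69 (c = 80 - 1*11 = 80 - 11 = 69)
(-99*(-4))*c = -99*(-4)*69 = 396*69 = 27324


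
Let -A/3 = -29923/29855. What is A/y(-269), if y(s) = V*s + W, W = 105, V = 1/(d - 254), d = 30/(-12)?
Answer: 46051497/1624201565 ≈ 0.028353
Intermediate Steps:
d = -5/2 (d = 30*(-1/12) = -5/2 ≈ -2.5000)
V = -2/513 (V = 1/(-5/2 - 254) = 1/(-513/2) = -2/513 ≈ -0.0038986)
y(s) = 105 - 2*s/513 (y(s) = -2*s/513 + 105 = 105 - 2*s/513)
A = 89769/29855 (A = -(-89769)/29855 = -3*(-29923/29855) = 89769/29855 ≈ 3.0068)
A/y(-269) = 89769/(29855*(105 - 2/513*(-269))) = 89769/(29855*(105 + 538/513)) = 89769/(29855*(54403/513)) = (89769/29855)*(513/54403) = 46051497/1624201565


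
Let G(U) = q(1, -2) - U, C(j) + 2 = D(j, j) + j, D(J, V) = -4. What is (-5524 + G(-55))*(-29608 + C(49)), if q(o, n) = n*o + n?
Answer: 161809245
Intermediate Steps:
q(o, n) = n + n*o
C(j) = -6 + j (C(j) = -2 + (-4 + j) = -6 + j)
G(U) = -4 - U (G(U) = -2*(1 + 1) - U = -2*2 - U = -4 - U)
(-5524 + G(-55))*(-29608 + C(49)) = (-5524 + (-4 - 1*(-55)))*(-29608 + (-6 + 49)) = (-5524 + (-4 + 55))*(-29608 + 43) = (-5524 + 51)*(-29565) = -5473*(-29565) = 161809245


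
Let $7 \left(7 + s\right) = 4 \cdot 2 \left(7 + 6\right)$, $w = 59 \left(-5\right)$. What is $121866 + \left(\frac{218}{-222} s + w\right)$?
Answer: $\frac{94454672}{777} \approx 1.2156 \cdot 10^{5}$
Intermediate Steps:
$w = -295$
$s = \frac{55}{7}$ ($s = -7 + \frac{4 \cdot 2 \left(7 + 6\right)}{7} = -7 + \frac{8 \cdot 13}{7} = -7 + \frac{1}{7} \cdot 104 = -7 + \frac{104}{7} = \frac{55}{7} \approx 7.8571$)
$121866 + \left(\frac{218}{-222} s + w\right) = 121866 - \left(295 - \frac{218}{-222} \cdot \frac{55}{7}\right) = 121866 - \left(295 - 218 \left(- \frac{1}{222}\right) \frac{55}{7}\right) = 121866 - \frac{235210}{777} = \frac{94454672}{777}$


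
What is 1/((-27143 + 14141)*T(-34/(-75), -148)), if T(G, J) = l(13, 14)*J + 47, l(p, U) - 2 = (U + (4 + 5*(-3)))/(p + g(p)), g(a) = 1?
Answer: 7/25548930 ≈ 2.7398e-7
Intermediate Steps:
l(p, U) = 2 + (-11 + U)/(1 + p) (l(p, U) = 2 + (U + (4 + 5*(-3)))/(p + 1) = 2 + (U + (4 - 15))/(1 + p) = 2 + (U - 11)/(1 + p) = 2 + (-11 + U)/(1 + p))
T(G, J) = 47 + 31*J/14 (T(G, J) = ((-9 + 14 + 2*13)/(1 + 13))*J + 47 = ((-9 + 14 + 26)/14)*J + 47 = ((1/14)*31)*J + 47 = 31*J/14 + 47 = 47 + 31*J/14)
1/((-27143 + 14141)*T(-34/(-75), -148)) = 1/((-27143 + 14141)*(47 + (31/14)*(-148))) = 1/((-13002)*(47 - 2294/7)) = -1/(13002*(-1965/7)) = -1/13002*(-7/1965) = 7/25548930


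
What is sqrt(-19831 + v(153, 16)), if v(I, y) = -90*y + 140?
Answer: I*sqrt(21131) ≈ 145.36*I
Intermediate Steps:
v(I, y) = 140 - 90*y
sqrt(-19831 + v(153, 16)) = sqrt(-19831 + (140 - 90*16)) = sqrt(-19831 + (140 - 1440)) = sqrt(-19831 - 1300) = sqrt(-21131) = I*sqrt(21131)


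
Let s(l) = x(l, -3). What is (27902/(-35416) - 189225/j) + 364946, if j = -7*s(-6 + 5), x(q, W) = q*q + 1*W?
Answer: 43561750569/123956 ≈ 3.5143e+5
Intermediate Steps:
x(q, W) = W + q**2 (x(q, W) = q**2 + W = W + q**2)
s(l) = -3 + l**2
j = 14 (j = -7*(-3 + (-6 + 5)**2) = -7*(-3 + (-1)**2) = -7*(-3 + 1) = -7*(-2) = 14)
(27902/(-35416) - 189225/j) + 364946 = (27902/(-35416) - 189225/14) + 364946 = (27902*(-1/35416) - 189225*1/14) + 364946 = (-13951/17708 - 189225/14) + 364946 = -1675495807/123956 + 364946 = 43561750569/123956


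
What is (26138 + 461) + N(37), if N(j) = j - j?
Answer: 26599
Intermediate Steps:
N(j) = 0
(26138 + 461) + N(37) = (26138 + 461) + 0 = 26599 + 0 = 26599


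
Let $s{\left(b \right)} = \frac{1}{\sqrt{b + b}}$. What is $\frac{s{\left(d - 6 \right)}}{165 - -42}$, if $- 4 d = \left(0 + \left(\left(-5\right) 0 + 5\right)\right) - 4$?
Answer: $- \frac{i \sqrt{2}}{1035} \approx - 0.0013664 i$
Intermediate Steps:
$d = - \frac{1}{4}$ ($d = - \frac{\left(0 + \left(\left(-5\right) 0 + 5\right)\right) - 4}{4} = - \frac{\left(0 + \left(0 + 5\right)\right) - 4}{4} = - \frac{\left(0 + 5\right) - 4}{4} = - \frac{5 - 4}{4} = \left(- \frac{1}{4}\right) 1 = - \frac{1}{4} \approx -0.25$)
$s{\left(b \right)} = \frac{\sqrt{2}}{2 \sqrt{b}}$ ($s{\left(b \right)} = \frac{1}{\sqrt{2 b}} = \frac{1}{\sqrt{2} \sqrt{b}} = \frac{\sqrt{2}}{2 \sqrt{b}}$)
$\frac{s{\left(d - 6 \right)}}{165 - -42} = \frac{\frac{1}{2} \sqrt{2} \frac{1}{\sqrt{- \frac{1}{4} - 6}}}{165 - -42} = \frac{\frac{1}{2} \sqrt{2} \frac{1}{\sqrt{- \frac{1}{4} - 6}}}{165 + \left(-183 + 225\right)} = \frac{\frac{1}{2} \sqrt{2} \frac{1}{\sqrt{- \frac{25}{4}}}}{165 + 42} = \frac{\frac{1}{2} \sqrt{2} \left(- \frac{2 i}{5}\right)}{207} = - \frac{i \sqrt{2}}{5} \cdot \frac{1}{207} = - \frac{i \sqrt{2}}{1035}$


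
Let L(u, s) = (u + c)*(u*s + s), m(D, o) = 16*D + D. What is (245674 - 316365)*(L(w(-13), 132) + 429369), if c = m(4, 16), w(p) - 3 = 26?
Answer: -57506350899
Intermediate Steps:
w(p) = 29 (w(p) = 3 + 26 = 29)
m(D, o) = 17*D
c = 68 (c = 17*4 = 68)
L(u, s) = (68 + u)*(s + s*u) (L(u, s) = (u + 68)*(u*s + s) = (68 + u)*(s*u + s) = (68 + u)*(s + s*u))
(245674 - 316365)*(L(w(-13), 132) + 429369) = (245674 - 316365)*(132*(68 + 29² + 69*29) + 429369) = -70691*(132*(68 + 841 + 2001) + 429369) = -70691*(132*2910 + 429369) = -70691*(384120 + 429369) = -70691*813489 = -57506350899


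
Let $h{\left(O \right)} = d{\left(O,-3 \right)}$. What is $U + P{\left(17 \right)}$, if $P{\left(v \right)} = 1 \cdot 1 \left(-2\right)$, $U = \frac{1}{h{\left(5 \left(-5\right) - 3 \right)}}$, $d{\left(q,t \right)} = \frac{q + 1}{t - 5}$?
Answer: $- \frac{46}{27} \approx -1.7037$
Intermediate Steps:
$d{\left(q,t \right)} = \frac{1 + q}{-5 + t}$
$h{\left(O \right)} = - \frac{1}{8} - \frac{O}{8}$ ($h{\left(O \right)} = \frac{1 + O}{-5 - 3} = \frac{1 + O}{-8} = - \frac{1 + O}{8} = - \frac{1}{8} - \frac{O}{8}$)
$U = \frac{8}{27}$ ($U = \frac{1}{- \frac{1}{8} - \frac{5 \left(-5\right) - 3}{8}} = \frac{1}{- \frac{1}{8} - \frac{-25 - 3}{8}} = \frac{1}{- \frac{1}{8} - - \frac{7}{2}} = \frac{1}{- \frac{1}{8} + \frac{7}{2}} = \frac{1}{\frac{27}{8}} = \frac{8}{27} \approx 0.2963$)
$P{\left(v \right)} = -2$ ($P{\left(v \right)} = 1 \left(-2\right) = -2$)
$U + P{\left(17 \right)} = \frac{8}{27} - 2 = - \frac{46}{27}$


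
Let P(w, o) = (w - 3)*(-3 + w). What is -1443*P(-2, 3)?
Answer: -36075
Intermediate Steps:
P(w, o) = (-3 + w)**2 (P(w, o) = (-3 + w)*(-3 + w) = (-3 + w)**2)
-1443*P(-2, 3) = -1443*(-3 - 2)**2 = -1443*(-5)**2 = -1443*25 = -36075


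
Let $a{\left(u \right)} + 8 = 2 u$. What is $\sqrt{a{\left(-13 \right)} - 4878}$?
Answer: $4 i \sqrt{307} \approx 70.086 i$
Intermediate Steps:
$a{\left(u \right)} = -8 + 2 u$
$\sqrt{a{\left(-13 \right)} - 4878} = \sqrt{\left(-8 + 2 \left(-13\right)\right) - 4878} = \sqrt{\left(-8 - 26\right) - 4878} = \sqrt{-34 - 4878} = \sqrt{-4912} = 4 i \sqrt{307}$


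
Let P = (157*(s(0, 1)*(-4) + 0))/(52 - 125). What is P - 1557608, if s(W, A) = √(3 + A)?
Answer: -113704128/73 ≈ -1.5576e+6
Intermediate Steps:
P = 1256/73 (P = (157*(√(3 + 1)*(-4) + 0))/(52 - 125) = (157*(√4*(-4) + 0))/(-73) = (157*(2*(-4) + 0))*(-1/73) = (157*(-8 + 0))*(-1/73) = (157*(-8))*(-1/73) = -1256*(-1/73) = 1256/73 ≈ 17.205)
P - 1557608 = 1256/73 - 1557608 = -113704128/73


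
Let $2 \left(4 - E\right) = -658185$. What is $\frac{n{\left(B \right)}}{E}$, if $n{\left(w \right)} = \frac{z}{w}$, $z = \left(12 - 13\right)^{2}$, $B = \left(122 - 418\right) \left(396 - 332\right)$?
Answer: $- \frac{1}{6234404096} \approx -1.604 \cdot 10^{-10}$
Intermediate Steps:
$E = \frac{658193}{2}$ ($E = 4 - - \frac{658185}{2} = 4 + \frac{658185}{2} = \frac{658193}{2} \approx 3.291 \cdot 10^{5}$)
$B = -18944$ ($B = \left(-296\right) 64 = -18944$)
$z = 1$ ($z = \left(-1\right)^{2} = 1$)
$n{\left(w \right)} = \frac{1}{w}$ ($n{\left(w \right)} = 1 \frac{1}{w} = \frac{1}{w}$)
$\frac{n{\left(B \right)}}{E} = \frac{1}{\left(-18944\right) \frac{658193}{2}} = \left(- \frac{1}{18944}\right) \frac{2}{658193} = - \frac{1}{6234404096}$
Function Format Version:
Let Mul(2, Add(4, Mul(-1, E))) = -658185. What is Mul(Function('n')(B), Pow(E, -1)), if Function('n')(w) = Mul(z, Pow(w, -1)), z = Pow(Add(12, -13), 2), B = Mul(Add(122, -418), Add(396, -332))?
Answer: Rational(-1, 6234404096) ≈ -1.6040e-10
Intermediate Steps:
E = Rational(658193, 2) (E = Add(4, Mul(Rational(-1, 2), -658185)) = Add(4, Rational(658185, 2)) = Rational(658193, 2) ≈ 3.2910e+5)
B = -18944 (B = Mul(-296, 64) = -18944)
z = 1 (z = Pow(-1, 2) = 1)
Function('n')(w) = Pow(w, -1) (Function('n')(w) = Mul(1, Pow(w, -1)) = Pow(w, -1))
Mul(Function('n')(B), Pow(E, -1)) = Mul(Pow(-18944, -1), Pow(Rational(658193, 2), -1)) = Mul(Rational(-1, 18944), Rational(2, 658193)) = Rational(-1, 6234404096)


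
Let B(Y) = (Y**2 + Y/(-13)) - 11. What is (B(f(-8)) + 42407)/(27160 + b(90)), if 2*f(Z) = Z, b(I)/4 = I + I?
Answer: 13784/9061 ≈ 1.5212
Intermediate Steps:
b(I) = 8*I (b(I) = 4*(I + I) = 4*(2*I) = 8*I)
f(Z) = Z/2
B(Y) = -11 + Y**2 - Y/13 (B(Y) = (Y**2 - Y/13) - 11 = -11 + Y**2 - Y/13)
(B(f(-8)) + 42407)/(27160 + b(90)) = ((-11 + ((1/2)*(-8))**2 - (-8)/26) + 42407)/(27160 + 8*90) = ((-11 + (-4)**2 - 1/13*(-4)) + 42407)/(27160 + 720) = ((-11 + 16 + 4/13) + 42407)/27880 = (69/13 + 42407)*(1/27880) = (551360/13)*(1/27880) = 13784/9061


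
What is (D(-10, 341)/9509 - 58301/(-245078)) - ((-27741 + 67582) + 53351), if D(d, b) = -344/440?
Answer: -11944813917309979/128174568610 ≈ -93192.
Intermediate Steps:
D(d, b) = -43/55 (D(d, b) = -344*1/440 = -43/55)
(D(-10, 341)/9509 - 58301/(-245078)) - ((-27741 + 67582) + 53351) = (-43/55/9509 - 58301/(-245078)) - ((-27741 + 67582) + 53351) = (-43/55*1/9509 - 58301*(-1/245078)) - (39841 + 53351) = (-43/522995 + 58301/245078) - 1*93192 = 30480593141/128174568610 - 93192 = -11944813917309979/128174568610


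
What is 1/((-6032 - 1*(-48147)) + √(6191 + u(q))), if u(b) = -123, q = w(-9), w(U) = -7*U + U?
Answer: 42115/1773667157 - 2*√1517/1773667157 ≈ 2.3701e-5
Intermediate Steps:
w(U) = -6*U
q = 54 (q = -6*(-9) = 54)
1/((-6032 - 1*(-48147)) + √(6191 + u(q))) = 1/((-6032 - 1*(-48147)) + √(6191 - 123)) = 1/((-6032 + 48147) + √6068) = 1/(42115 + 2*√1517)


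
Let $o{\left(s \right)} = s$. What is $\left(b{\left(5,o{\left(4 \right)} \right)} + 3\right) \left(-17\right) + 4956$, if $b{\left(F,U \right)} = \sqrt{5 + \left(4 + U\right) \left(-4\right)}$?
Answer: $4905 - 51 i \sqrt{3} \approx 4905.0 - 88.335 i$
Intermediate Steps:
$b{\left(F,U \right)} = \sqrt{-11 - 4 U}$ ($b{\left(F,U \right)} = \sqrt{5 - \left(16 + 4 U\right)} = \sqrt{-11 - 4 U}$)
$\left(b{\left(5,o{\left(4 \right)} \right)} + 3\right) \left(-17\right) + 4956 = \left(\sqrt{-11 - 16} + 3\right) \left(-17\right) + 4956 = \left(\sqrt{-27} + 3\right) \left(-17\right) + 4956 = \left(3 i \sqrt{3} + 3\right) \left(-17\right) + 4956 = \left(3 + 3 i \sqrt{3}\right) \left(-17\right) + 4956 = \left(-51 - 51 i \sqrt{3}\right) + 4956 = 4905 - 51 i \sqrt{3}$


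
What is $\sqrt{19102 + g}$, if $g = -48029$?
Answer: $i \sqrt{28927} \approx 170.08 i$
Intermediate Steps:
$\sqrt{19102 + g} = \sqrt{19102 - 48029} = \sqrt{-28927} = i \sqrt{28927}$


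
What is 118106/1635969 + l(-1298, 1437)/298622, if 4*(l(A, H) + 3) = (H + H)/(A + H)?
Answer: 9805782370403/135813101051604 ≈ 0.072201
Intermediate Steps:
l(A, H) = -3 + H/(2*(A + H)) (l(A, H) = -3 + ((H + H)/(A + H))/4 = -3 + ((2*H)/(A + H))/4 = -3 + (2*H/(A + H))/4 = -3 + H/(2*(A + H)))
118106/1635969 + l(-1298, 1437)/298622 = 118106/1635969 + ((-3*(-1298) - 5/2*1437)/(-1298 + 1437))/298622 = 118106*(1/1635969) + ((3894 - 7185/2)/139)*(1/298622) = 118106/1635969 + ((1/139)*(603/2))*(1/298622) = 118106/1635969 + (603/278)*(1/298622) = 118106/1635969 + 603/83016916 = 9805782370403/135813101051604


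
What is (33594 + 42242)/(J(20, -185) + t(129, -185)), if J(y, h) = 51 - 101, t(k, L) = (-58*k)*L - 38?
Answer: 37918/692041 ≈ 0.054792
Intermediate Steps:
t(k, L) = -38 - 58*L*k (t(k, L) = -58*L*k - 38 = -38 - 58*L*k)
J(y, h) = -50
(33594 + 42242)/(J(20, -185) + t(129, -185)) = (33594 + 42242)/(-50 + (-38 - 58*(-185)*129)) = 75836/(-50 + (-38 + 1384170)) = 75836/(-50 + 1384132) = 75836/1384082 = 75836*(1/1384082) = 37918/692041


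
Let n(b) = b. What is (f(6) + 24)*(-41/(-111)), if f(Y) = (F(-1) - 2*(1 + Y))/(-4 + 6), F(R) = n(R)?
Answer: 451/74 ≈ 6.0946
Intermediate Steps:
F(R) = R
f(Y) = -3/2 - Y (f(Y) = (-1 - 2*(1 + Y))/(-4 + 6) = (-1 + (-2 - 2*Y))/2 = (-3 - 2*Y)*(½) = -3/2 - Y)
(f(6) + 24)*(-41/(-111)) = ((-3/2 - 1*6) + 24)*(-41/(-111)) = ((-3/2 - 6) + 24)*(-41*(-1/111)) = (-15/2 + 24)*(41/111) = (33/2)*(41/111) = 451/74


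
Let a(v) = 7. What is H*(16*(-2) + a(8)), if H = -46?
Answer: 1150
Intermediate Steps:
H*(16*(-2) + a(8)) = -46*(16*(-2) + 7) = -46*(-32 + 7) = -46*(-25) = 1150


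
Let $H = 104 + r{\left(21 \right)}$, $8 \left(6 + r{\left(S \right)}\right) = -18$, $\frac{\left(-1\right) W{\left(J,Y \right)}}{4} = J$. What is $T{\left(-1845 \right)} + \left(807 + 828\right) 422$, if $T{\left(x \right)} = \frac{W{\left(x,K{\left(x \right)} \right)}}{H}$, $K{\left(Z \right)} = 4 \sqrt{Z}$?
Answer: $\frac{264288030}{383} \approx 6.9005 \cdot 10^{5}$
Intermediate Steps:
$W{\left(J,Y \right)} = - 4 J$
$r{\left(S \right)} = - \frac{33}{4}$ ($r{\left(S \right)} = -6 + \frac{1}{8} \left(-18\right) = -6 - \frac{9}{4} = - \frac{33}{4}$)
$H = \frac{383}{4}$ ($H = 104 - \frac{33}{4} = \frac{383}{4} \approx 95.75$)
$T{\left(x \right)} = - \frac{16 x}{383}$ ($T{\left(x \right)} = \frac{\left(-4\right) x}{\frac{383}{4}} = - 4 x \frac{4}{383} = - \frac{16 x}{383}$)
$T{\left(-1845 \right)} + \left(807 + 828\right) 422 = \left(- \frac{16}{383}\right) \left(-1845\right) + \left(807 + 828\right) 422 = \frac{29520}{383} + 1635 \cdot 422 = \frac{29520}{383} + 689970 = \frac{264288030}{383}$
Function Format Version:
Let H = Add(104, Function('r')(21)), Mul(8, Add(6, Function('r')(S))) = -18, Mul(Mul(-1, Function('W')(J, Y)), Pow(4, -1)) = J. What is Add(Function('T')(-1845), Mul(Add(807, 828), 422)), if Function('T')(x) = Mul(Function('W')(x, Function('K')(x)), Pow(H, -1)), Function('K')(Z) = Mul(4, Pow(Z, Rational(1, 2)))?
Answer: Rational(264288030, 383) ≈ 6.9005e+5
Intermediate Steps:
Function('W')(J, Y) = Mul(-4, J)
Function('r')(S) = Rational(-33, 4) (Function('r')(S) = Add(-6, Mul(Rational(1, 8), -18)) = Add(-6, Rational(-9, 4)) = Rational(-33, 4))
H = Rational(383, 4) (H = Add(104, Rational(-33, 4)) = Rational(383, 4) ≈ 95.750)
Function('T')(x) = Mul(Rational(-16, 383), x) (Function('T')(x) = Mul(Mul(-4, x), Pow(Rational(383, 4), -1)) = Mul(Mul(-4, x), Rational(4, 383)) = Mul(Rational(-16, 383), x))
Add(Function('T')(-1845), Mul(Add(807, 828), 422)) = Add(Mul(Rational(-16, 383), -1845), Mul(Add(807, 828), 422)) = Add(Rational(29520, 383), Mul(1635, 422)) = Add(Rational(29520, 383), 689970) = Rational(264288030, 383)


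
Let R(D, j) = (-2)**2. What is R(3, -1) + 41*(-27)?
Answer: -1103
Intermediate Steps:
R(D, j) = 4
R(3, -1) + 41*(-27) = 4 + 41*(-27) = 4 - 1107 = -1103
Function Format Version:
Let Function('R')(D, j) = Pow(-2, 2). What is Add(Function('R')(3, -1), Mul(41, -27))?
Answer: -1103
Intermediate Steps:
Function('R')(D, j) = 4
Add(Function('R')(3, -1), Mul(41, -27)) = Add(4, Mul(41, -27)) = Add(4, -1107) = -1103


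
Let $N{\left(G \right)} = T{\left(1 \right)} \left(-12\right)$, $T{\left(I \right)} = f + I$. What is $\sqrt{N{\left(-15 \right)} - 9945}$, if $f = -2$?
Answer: $i \sqrt{9933} \approx 99.664 i$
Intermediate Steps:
$T{\left(I \right)} = -2 + I$
$N{\left(G \right)} = 12$ ($N{\left(G \right)} = \left(-2 + 1\right) \left(-12\right) = \left(-1\right) \left(-12\right) = 12$)
$\sqrt{N{\left(-15 \right)} - 9945} = \sqrt{12 - 9945} = \sqrt{-9933} = i \sqrt{9933}$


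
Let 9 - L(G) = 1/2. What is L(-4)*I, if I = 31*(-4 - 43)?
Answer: -24769/2 ≈ -12385.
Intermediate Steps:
L(G) = 17/2 (L(G) = 9 - 1/2 = 9 - 1*½ = 9 - ½ = 17/2)
I = -1457 (I = 31*(-47) = -1457)
L(-4)*I = (17/2)*(-1457) = -24769/2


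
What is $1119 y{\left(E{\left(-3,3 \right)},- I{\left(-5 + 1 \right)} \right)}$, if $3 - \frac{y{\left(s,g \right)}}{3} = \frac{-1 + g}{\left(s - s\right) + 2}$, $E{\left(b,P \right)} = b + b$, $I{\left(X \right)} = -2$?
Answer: $\frac{16785}{2} \approx 8392.5$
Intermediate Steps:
$E{\left(b,P \right)} = 2 b$
$y{\left(s,g \right)} = \frac{21}{2} - \frac{3 g}{2}$ ($y{\left(s,g \right)} = 9 - 3 \frac{-1 + g}{\left(s - s\right) + 2} = 9 - 3 \frac{-1 + g}{0 + 2} = 9 - 3 \frac{-1 + g}{2} = 9 - 3 \left(-1 + g\right) \frac{1}{2} = 9 - 3 \left(- \frac{1}{2} + \frac{g}{2}\right) = 9 - \left(- \frac{3}{2} + \frac{3 g}{2}\right) = \frac{21}{2} - \frac{3 g}{2}$)
$1119 y{\left(E{\left(-3,3 \right)},- I{\left(-5 + 1 \right)} \right)} = 1119 \left(\frac{21}{2} - \frac{3 \left(\left(-1\right) \left(-2\right)\right)}{2}\right) = 1119 \left(\frac{21}{2} - 3\right) = 1119 \cdot \frac{15}{2} = \frac{16785}{2}$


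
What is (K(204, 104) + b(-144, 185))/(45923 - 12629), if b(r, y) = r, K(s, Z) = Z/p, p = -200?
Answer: -3613/832350 ≈ -0.0043407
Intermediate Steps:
K(s, Z) = -Z/200 (K(s, Z) = Z/(-200) = Z*(-1/200) = -Z/200)
(K(204, 104) + b(-144, 185))/(45923 - 12629) = (-1/200*104 - 144)/(45923 - 12629) = (-13/25 - 144)/33294 = -3613/25*1/33294 = -3613/832350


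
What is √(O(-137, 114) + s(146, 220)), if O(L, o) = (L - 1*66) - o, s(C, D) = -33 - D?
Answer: I*√570 ≈ 23.875*I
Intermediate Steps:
O(L, o) = -66 + L - o (O(L, o) = (L - 66) - o = (-66 + L) - o = -66 + L - o)
√(O(-137, 114) + s(146, 220)) = √((-66 - 137 - 1*114) + (-33 - 1*220)) = √((-66 - 137 - 114) + (-33 - 220)) = √(-317 - 253) = √(-570) = I*√570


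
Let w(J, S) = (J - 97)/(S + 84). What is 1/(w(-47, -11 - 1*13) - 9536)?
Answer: -5/47692 ≈ -0.00010484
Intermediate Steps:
w(J, S) = (-97 + J)/(84 + S)
1/(w(-47, -11 - 1*13) - 9536) = 1/((-97 - 47)/(84 + (-11 - 1*13)) - 9536) = 1/(-144/(84 + (-11 - 13)) - 9536) = 1/(-144/(84 - 24) - 9536) = 1/(-144/60 - 9536) = 1/((1/60)*(-144) - 9536) = 1/(-12/5 - 9536) = 1/(-47692/5) = -5/47692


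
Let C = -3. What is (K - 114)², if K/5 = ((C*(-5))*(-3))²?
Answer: 100220121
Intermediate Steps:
K = 10125 (K = 5*(-3*(-5)*(-3))² = 5*(15*(-3))² = 5*(-45)² = 5*2025 = 10125)
(K - 114)² = (10125 - 114)² = 10011² = 100220121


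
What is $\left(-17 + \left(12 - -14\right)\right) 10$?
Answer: $90$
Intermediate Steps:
$\left(-17 + \left(12 - -14\right)\right) 10 = \left(-17 + \left(12 + 14\right)\right) 10 = \left(-17 + 26\right) 10 = 9 \cdot 10 = 90$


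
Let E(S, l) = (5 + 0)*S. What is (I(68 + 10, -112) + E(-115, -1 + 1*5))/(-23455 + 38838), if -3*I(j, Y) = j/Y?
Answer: -32187/861448 ≈ -0.037364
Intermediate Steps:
E(S, l) = 5*S
I(j, Y) = -j/(3*Y)
(I(68 + 10, -112) + E(-115, -1 + 1*5))/(-23455 + 38838) = (-1/3*(68 + 10)/(-112) + 5*(-115))/(-23455 + 38838) = (-1/3*78*(-1/112) - 575)/15383 = (13/56 - 575)*(1/15383) = -32187/56*1/15383 = -32187/861448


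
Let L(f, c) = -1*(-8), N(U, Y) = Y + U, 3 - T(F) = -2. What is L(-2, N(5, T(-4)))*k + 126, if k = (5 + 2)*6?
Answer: 462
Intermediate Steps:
T(F) = 5 (T(F) = 3 - 1*(-2) = 3 + 2 = 5)
N(U, Y) = U + Y
L(f, c) = 8
k = 42 (k = 7*6 = 42)
L(-2, N(5, T(-4)))*k + 126 = 8*42 + 126 = 336 + 126 = 462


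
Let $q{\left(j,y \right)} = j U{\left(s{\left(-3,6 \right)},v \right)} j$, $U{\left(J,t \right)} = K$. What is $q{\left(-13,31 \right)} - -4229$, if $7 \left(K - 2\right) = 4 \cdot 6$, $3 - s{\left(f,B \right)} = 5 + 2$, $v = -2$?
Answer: $\frac{36025}{7} \approx 5146.4$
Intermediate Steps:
$s{\left(f,B \right)} = -4$ ($s{\left(f,B \right)} = 3 - \left(5 + 2\right) = 3 - 7 = -4$)
$K = \frac{38}{7}$ ($K = 2 + \frac{4 \cdot 6}{7} = 2 + \frac{1}{7} \cdot 24 = 2 + \frac{24}{7} = \frac{38}{7} \approx 5.4286$)
$U{\left(J,t \right)} = \frac{38}{7}$
$q{\left(j,y \right)} = \frac{38 j^{2}}{7}$ ($q{\left(j,y \right)} = j \frac{38}{7} j = \frac{38 j}{7} j = \frac{38 j^{2}}{7}$)
$q{\left(-13,31 \right)} - -4229 = \frac{38 \left(-13\right)^{2}}{7} - -4229 = \frac{38}{7} \cdot 169 + 4229 = \frac{6422}{7} + 4229 = \frac{36025}{7}$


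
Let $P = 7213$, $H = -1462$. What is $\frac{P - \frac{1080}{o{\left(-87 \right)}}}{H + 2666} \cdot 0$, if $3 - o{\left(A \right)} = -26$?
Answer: $0$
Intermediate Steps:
$o{\left(A \right)} = 29$ ($o{\left(A \right)} = 3 - -26 = 3 + 26 = 29$)
$\frac{P - \frac{1080}{o{\left(-87 \right)}}}{H + 2666} \cdot 0 = \frac{7213 - \frac{1080}{29}}{-1462 + 2666} \cdot 0 = \frac{7213 - \frac{1080}{29}}{1204} \cdot 0 = \left(7213 - \frac{1080}{29}\right) \frac{1}{1204} \cdot 0 = \frac{208097}{29} \cdot \frac{1}{1204} \cdot 0 = \frac{208097}{34916} \cdot 0 = 0$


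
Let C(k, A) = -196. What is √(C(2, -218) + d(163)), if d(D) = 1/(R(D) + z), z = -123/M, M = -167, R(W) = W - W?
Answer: I*√2944743/123 ≈ 13.951*I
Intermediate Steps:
R(W) = 0
z = 123/167 (z = -123/(-167) = -123*(-1/167) = 123/167 ≈ 0.73653)
d(D) = 167/123 (d(D) = 1/(0 + 123/167) = 1/(123/167) = 167/123)
√(C(2, -218) + d(163)) = √(-196 + 167/123) = √(-23941/123) = I*√2944743/123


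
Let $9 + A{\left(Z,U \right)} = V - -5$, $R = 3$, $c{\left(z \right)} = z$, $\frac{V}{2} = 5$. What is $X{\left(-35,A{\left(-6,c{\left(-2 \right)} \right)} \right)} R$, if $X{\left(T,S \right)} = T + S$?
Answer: $-87$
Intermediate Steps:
$V = 10$ ($V = 2 \cdot 5 = 10$)
$A{\left(Z,U \right)} = 6$ ($A{\left(Z,U \right)} = -9 + \left(10 - -5\right) = -9 + \left(10 + 5\right) = -9 + 15 = 6$)
$X{\left(T,S \right)} = S + T$
$X{\left(-35,A{\left(-6,c{\left(-2 \right)} \right)} \right)} R = \left(6 - 35\right) 3 = \left(-29\right) 3 = -87$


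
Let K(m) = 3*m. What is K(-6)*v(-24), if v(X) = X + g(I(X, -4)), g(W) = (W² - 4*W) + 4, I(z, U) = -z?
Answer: -8280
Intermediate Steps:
g(W) = 4 + W² - 4*W
v(X) = 4 + X² + 5*X (v(X) = X + (4 + (-X)² - (-4)*X) = X + (4 + X² + 4*X) = 4 + X² + 5*X)
K(-6)*v(-24) = (3*(-6))*(4 + (-24)² + 5*(-24)) = -18*(4 + 576 - 120) = -18*460 = -8280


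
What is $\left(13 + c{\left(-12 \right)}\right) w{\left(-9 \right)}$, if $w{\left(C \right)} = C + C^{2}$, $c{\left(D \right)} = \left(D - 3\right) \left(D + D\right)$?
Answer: $26856$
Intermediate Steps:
$c{\left(D \right)} = 2 D \left(-3 + D\right)$ ($c{\left(D \right)} = \left(-3 + D\right) 2 D = 2 D \left(-3 + D\right)$)
$\left(13 + c{\left(-12 \right)}\right) w{\left(-9 \right)} = \left(13 + 2 \left(-12\right) \left(-3 - 12\right)\right) \left(- 9 \left(1 - 9\right)\right) = \left(13 + 2 \left(-12\right) \left(-15\right)\right) \left(\left(-9\right) \left(-8\right)\right) = \left(13 + 360\right) 72 = 373 \cdot 72 = 26856$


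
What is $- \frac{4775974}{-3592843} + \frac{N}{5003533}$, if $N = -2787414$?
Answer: $\frac{13882002638140}{17976908514319} \approx 0.77221$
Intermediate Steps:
$- \frac{4775974}{-3592843} + \frac{N}{5003533} = - \frac{4775974}{-3592843} - \frac{2787414}{5003533} = \left(-4775974\right) \left(- \frac{1}{3592843}\right) - \frac{2787414}{5003533} = \frac{4775974}{3592843} - \frac{2787414}{5003533} = \frac{13882002638140}{17976908514319}$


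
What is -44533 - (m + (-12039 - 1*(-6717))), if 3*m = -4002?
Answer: -37877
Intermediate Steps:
m = -1334 (m = (⅓)*(-4002) = -1334)
-44533 - (m + (-12039 - 1*(-6717))) = -44533 - (-1334 + (-12039 - 1*(-6717))) = -44533 - (-1334 + (-12039 + 6717)) = -44533 - (-1334 - 5322) = -44533 - 1*(-6656) = -44533 + 6656 = -37877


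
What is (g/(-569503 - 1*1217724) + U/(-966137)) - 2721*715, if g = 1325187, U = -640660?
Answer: -3359332815897928784/1726706132099 ≈ -1.9455e+6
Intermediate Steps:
(g/(-569503 - 1*1217724) + U/(-966137)) - 2721*715 = (1325187/(-569503 - 1*1217724) - 640660/(-966137)) - 2721*715 = (1325187/(-569503 - 1217724) - 640660*(-1/966137)) - 1*1945515 = (1325187/(-1787227) + 640660/966137) - 1945515 = (1325187*(-1/1787227) + 640660/966137) - 1945515 = (-1325187/1787227 + 640660/966137) - 1945515 = -135307342799/1726706132099 - 1945515 = -3359332815897928784/1726706132099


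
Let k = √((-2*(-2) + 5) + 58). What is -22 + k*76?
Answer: -22 + 76*√67 ≈ 600.09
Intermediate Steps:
k = √67 (k = √((4 + 5) + 58) = √(9 + 58) = √67 ≈ 8.1853)
-22 + k*76 = -22 + √67*76 = -22 + 76*√67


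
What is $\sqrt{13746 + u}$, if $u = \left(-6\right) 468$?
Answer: $\sqrt{10938} \approx 104.58$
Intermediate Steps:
$u = -2808$
$\sqrt{13746 + u} = \sqrt{13746 - 2808} = \sqrt{10938}$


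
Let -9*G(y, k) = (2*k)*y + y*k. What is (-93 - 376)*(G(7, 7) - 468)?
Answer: 681457/3 ≈ 2.2715e+5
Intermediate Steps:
G(y, k) = -k*y/3 (G(y, k) = -((2*k)*y + y*k)/9 = -(2*k*y + k*y)/9 = -k*y/3)
(-93 - 376)*(G(7, 7) - 468) = (-93 - 376)*(-⅓*7*7 - 468) = -469*(-49/3 - 468) = -469*(-1453/3) = 681457/3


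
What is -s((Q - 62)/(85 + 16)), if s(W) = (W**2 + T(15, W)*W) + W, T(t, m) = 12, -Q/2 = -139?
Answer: -330264/10201 ≈ -32.376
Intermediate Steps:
Q = 278 (Q = -2*(-139) = 278)
s(W) = W**2 + 13*W (s(W) = (W**2 + 12*W) + W = W**2 + 13*W)
-s((Q - 62)/(85 + 16)) = -(278 - 62)/(85 + 16)*(13 + (278 - 62)/(85 + 16)) = -216/101*(13 + 216/101) = -216*(1/101)*(13 + 216*(1/101)) = -216*(13 + 216/101)/101 = -216*1529/(101*101) = -1*330264/10201 = -330264/10201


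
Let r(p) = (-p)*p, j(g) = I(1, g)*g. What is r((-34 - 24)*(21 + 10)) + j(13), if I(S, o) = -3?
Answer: -3232843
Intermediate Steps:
j(g) = -3*g
r(p) = -p²
r((-34 - 24)*(21 + 10)) + j(13) = -((-34 - 24)*(21 + 10))² - 3*13 = -(-58*31)² - 39 = -1*(-1798)² - 39 = -1*3232804 - 39 = -3232804 - 39 = -3232843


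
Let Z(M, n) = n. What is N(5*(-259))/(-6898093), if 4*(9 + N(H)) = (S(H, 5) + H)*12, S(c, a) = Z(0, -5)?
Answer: 3909/6898093 ≈ 0.00056668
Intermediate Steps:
S(c, a) = -5
N(H) = -24 + 3*H (N(H) = -9 + ((-5 + H)*12)/4 = -9 + (-60 + 12*H)/4 = -9 + (-15 + 3*H) = -24 + 3*H)
N(5*(-259))/(-6898093) = (-24 + 3*(5*(-259)))/(-6898093) = (-24 + 3*(-1295))*(-1/6898093) = (-24 - 3885)*(-1/6898093) = -3909*(-1/6898093) = 3909/6898093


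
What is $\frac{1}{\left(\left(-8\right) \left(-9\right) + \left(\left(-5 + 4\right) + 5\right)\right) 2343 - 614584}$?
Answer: $- \frac{1}{436516} \approx -2.2909 \cdot 10^{-6}$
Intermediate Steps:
$\frac{1}{\left(\left(-8\right) \left(-9\right) + \left(\left(-5 + 4\right) + 5\right)\right) 2343 - 614584} = \frac{1}{\left(72 + \left(-1 + 5\right)\right) 2343 - 614584} = \frac{1}{\left(72 + 4\right) 2343 - 614584} = \frac{1}{76 \cdot 2343 - 614584} = \frac{1}{178068 - 614584} = \frac{1}{-436516} = - \frac{1}{436516}$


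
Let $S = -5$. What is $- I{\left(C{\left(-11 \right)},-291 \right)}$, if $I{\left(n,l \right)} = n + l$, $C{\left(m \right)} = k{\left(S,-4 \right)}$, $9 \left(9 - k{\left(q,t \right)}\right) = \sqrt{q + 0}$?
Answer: $282 + \frac{i \sqrt{5}}{9} \approx 282.0 + 0.24845 i$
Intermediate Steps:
$k{\left(q,t \right)} = 9 - \frac{\sqrt{q}}{9}$ ($k{\left(q,t \right)} = 9 - \frac{\sqrt{q + 0}}{9} = 9 - \frac{\sqrt{q}}{9}$)
$C{\left(m \right)} = 9 - \frac{i \sqrt{5}}{9}$ ($C{\left(m \right)} = 9 - \frac{\sqrt{-5}}{9} = 9 - \frac{i \sqrt{5}}{9}$)
$I{\left(n,l \right)} = l + n$
$- I{\left(C{\left(-11 \right)},-291 \right)} = - (-291 + \left(9 - \frac{i \sqrt{5}}{9}\right)) = - (-282 - \frac{i \sqrt{5}}{9}) = 282 + \frac{i \sqrt{5}}{9}$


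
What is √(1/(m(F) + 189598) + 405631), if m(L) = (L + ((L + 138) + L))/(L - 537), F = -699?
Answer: √2475143226422702297619/78115029 ≈ 636.89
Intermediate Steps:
m(L) = (138 + 3*L)/(-537 + L) (m(L) = (L + ((138 + L) + L))/(-537 + L) = (L + (138 + 2*L))/(-537 + L) = (138 + 3*L)/(-537 + L))
√(1/(m(F) + 189598) + 405631) = √(1/(3*(46 - 699)/(-537 - 699) + 189598) + 405631) = √(1/(3*(-653)/(-1236) + 189598) + 405631) = √(1/(3*(-1/1236)*(-653) + 189598) + 405631) = √(1/(653/412 + 189598) + 405631) = √(1/(78115029/412) + 405631) = √(412/78115029 + 405631) = √(31685877328711/78115029) = √2475143226422702297619/78115029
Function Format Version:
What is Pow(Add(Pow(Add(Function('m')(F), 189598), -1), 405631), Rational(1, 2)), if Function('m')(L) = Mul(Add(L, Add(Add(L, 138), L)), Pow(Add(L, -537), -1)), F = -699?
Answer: Mul(Rational(1, 78115029), Pow(2475143226422702297619, Rational(1, 2))) ≈ 636.89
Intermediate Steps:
Function('m')(L) = Mul(Pow(Add(-537, L), -1), Add(138, Mul(3, L))) (Function('m')(L) = Mul(Add(L, Add(Add(138, L), L)), Pow(Add(-537, L), -1)) = Mul(Add(L, Add(138, Mul(2, L))), Pow(Add(-537, L), -1)) = Mul(Add(138, Mul(3, L)), Pow(Add(-537, L), -1)) = Mul(Pow(Add(-537, L), -1), Add(138, Mul(3, L))))
Pow(Add(Pow(Add(Function('m')(F), 189598), -1), 405631), Rational(1, 2)) = Pow(Add(Pow(Add(Mul(3, Pow(Add(-537, -699), -1), Add(46, -699)), 189598), -1), 405631), Rational(1, 2)) = Pow(Add(Pow(Add(Mul(3, Pow(-1236, -1), -653), 189598), -1), 405631), Rational(1, 2)) = Pow(Add(Pow(Add(Mul(3, Rational(-1, 1236), -653), 189598), -1), 405631), Rational(1, 2)) = Pow(Add(Pow(Add(Rational(653, 412), 189598), -1), 405631), Rational(1, 2)) = Pow(Add(Pow(Rational(78115029, 412), -1), 405631), Rational(1, 2)) = Pow(Add(Rational(412, 78115029), 405631), Rational(1, 2)) = Pow(Rational(31685877328711, 78115029), Rational(1, 2)) = Mul(Rational(1, 78115029), Pow(2475143226422702297619, Rational(1, 2)))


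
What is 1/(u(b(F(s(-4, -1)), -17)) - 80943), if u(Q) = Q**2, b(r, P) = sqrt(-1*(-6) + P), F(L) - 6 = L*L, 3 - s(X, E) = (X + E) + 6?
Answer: -1/80954 ≈ -1.2353e-5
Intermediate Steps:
s(X, E) = -3 - E - X (s(X, E) = 3 - ((X + E) + 6) = 3 - ((E + X) + 6) = 3 - (6 + E + X) = 3 + (-6 - E - X) = -3 - E - X)
F(L) = 6 + L**2 (F(L) = 6 + L*L = 6 + L**2)
b(r, P) = sqrt(6 + P)
1/(u(b(F(s(-4, -1)), -17)) - 80943) = 1/((sqrt(6 - 17))**2 - 80943) = 1/((sqrt(-11))**2 - 80943) = 1/((I*sqrt(11))**2 - 80943) = 1/(-11 - 80943) = 1/(-80954) = -1/80954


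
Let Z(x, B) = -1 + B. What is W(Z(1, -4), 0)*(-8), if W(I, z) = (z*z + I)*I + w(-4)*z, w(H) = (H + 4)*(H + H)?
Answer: -200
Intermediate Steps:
w(H) = 2*H*(4 + H) (w(H) = (4 + H)*(2*H) = 2*H*(4 + H))
W(I, z) = I*(I + z**2) (W(I, z) = (z*z + I)*I + (2*(-4)*(4 - 4))*z = (z**2 + I)*I + (2*(-4)*0)*z = (I + z**2)*I + 0*z = I*(I + z**2) + 0 = I*(I + z**2))
W(Z(1, -4), 0)*(-8) = ((-1 - 4)*((-1 - 4) + 0**2))*(-8) = -5*(-5 + 0)*(-8) = -5*(-5)*(-8) = 25*(-8) = -200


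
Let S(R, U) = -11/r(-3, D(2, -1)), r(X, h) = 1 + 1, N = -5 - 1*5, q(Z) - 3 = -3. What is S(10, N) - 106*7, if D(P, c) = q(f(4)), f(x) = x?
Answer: -1495/2 ≈ -747.50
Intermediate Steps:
q(Z) = 0 (q(Z) = 3 - 3 = 0)
N = -10 (N = -5 - 5 = -10)
D(P, c) = 0
r(X, h) = 2
S(R, U) = -11/2
S(10, N) - 106*7 = -11/2 - 106*7 = -11/2 - 742 = -1495/2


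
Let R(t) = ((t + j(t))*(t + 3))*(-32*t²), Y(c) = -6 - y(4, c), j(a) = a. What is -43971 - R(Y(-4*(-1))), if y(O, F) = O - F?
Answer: -2499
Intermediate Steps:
Y(c) = -10 + c (Y(c) = -6 - (4 - c) = -6 + (-4 + c) = -10 + c)
R(t) = -64*t³*(3 + t) (R(t) = ((t + t)*(t + 3))*(-32*t²) = ((2*t)*(3 + t))*(-32*t²) = (2*t*(3 + t))*(-32*t²) = -64*t³*(3 + t))
-43971 - R(Y(-4*(-1))) = -43971 - 64*(-10 - 4*(-1))³*(-3 - (-10 - 4*(-1))) = -43971 - 64*(-10 + 4)³*(-3 - (-10 + 4)) = -43971 - 64*(-6)³*(-3 - 1*(-6)) = -43971 - 64*(-216)*(-3 + 6) = -43971 - 64*(-216)*3 = -43971 - 1*(-41472) = -43971 + 41472 = -2499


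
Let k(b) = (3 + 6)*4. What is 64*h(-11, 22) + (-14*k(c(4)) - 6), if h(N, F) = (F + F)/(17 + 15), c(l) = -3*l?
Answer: -422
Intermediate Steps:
k(b) = 36 (k(b) = 9*4 = 36)
h(N, F) = F/16 (h(N, F) = (2*F)/32 = (2*F)*(1/32) = F/16)
64*h(-11, 22) + (-14*k(c(4)) - 6) = 64*((1/16)*22) + (-14*36 - 6) = 64*(11/8) + (-504 - 6) = 88 - 510 = -422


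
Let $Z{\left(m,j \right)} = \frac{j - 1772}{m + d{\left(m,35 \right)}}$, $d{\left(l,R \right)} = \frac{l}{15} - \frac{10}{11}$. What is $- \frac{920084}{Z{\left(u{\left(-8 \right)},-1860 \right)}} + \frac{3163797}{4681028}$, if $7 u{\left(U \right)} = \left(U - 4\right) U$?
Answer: $\frac{129282247845979}{37190767460} \approx 3476.2$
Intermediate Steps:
$d{\left(l,R \right)} = - \frac{10}{11} + \frac{l}{15}$ ($d{\left(l,R \right)} = l \frac{1}{15} - \frac{10}{11} = \frac{l}{15} - \frac{10}{11} = - \frac{10}{11} + \frac{l}{15}$)
$u{\left(U \right)} = \frac{U \left(-4 + U\right)}{7}$ ($u{\left(U \right)} = \frac{\left(U - 4\right) U}{7} = \frac{\left(-4 + U\right) U}{7} = \frac{U \left(-4 + U\right)}{7}$)
$Z{\left(m,j \right)} = \frac{-1772 + j}{- \frac{10}{11} + \frac{16 m}{15}}$ ($Z{\left(m,j \right)} = \frac{j - 1772}{m + \left(- \frac{10}{11} + \frac{m}{15}\right)} = \frac{-1772 + j}{- \frac{10}{11} + \frac{16 m}{15}}$)
$- \frac{920084}{Z{\left(u{\left(-8 \right)},-1860 \right)}} + \frac{3163797}{4681028} = - \frac{920084}{\frac{165}{2} \frac{1}{-75 + 88 \cdot \frac{1}{7} \left(-8\right) \left(-4 - 8\right)} \left(-1772 - 1860\right)} + \frac{3163797}{4681028} = - \frac{920084}{\frac{165}{2} \frac{1}{-75 + 88 \cdot \frac{1}{7} \left(-8\right) \left(-12\right)} \left(-3632\right)} + 3163797 \cdot \frac{1}{4681028} = - \frac{920084}{\frac{165}{2} \frac{1}{-75 + 88 \cdot \frac{96}{7}} \left(-3632\right)} + \frac{3163797}{4681028} = - \frac{920084}{\frac{165}{2} \frac{1}{-75 + \frac{8448}{7}} \left(-3632\right)} + \frac{3163797}{4681028} = - \frac{920084}{\frac{165}{2} \frac{1}{\frac{7923}{7}} \left(-3632\right)} + \frac{3163797}{4681028} = - \frac{920084}{\frac{165}{2} \cdot \frac{7}{7923} \left(-3632\right)} + \frac{3163797}{4681028} = - \frac{920084}{- \frac{699160}{2641}} + \frac{3163797}{4681028} = \left(-920084\right) \left(- \frac{2641}{699160}\right) + \frac{3163797}{4681028} = \frac{55225951}{15890} + \frac{3163797}{4681028} = \frac{129282247845979}{37190767460}$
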